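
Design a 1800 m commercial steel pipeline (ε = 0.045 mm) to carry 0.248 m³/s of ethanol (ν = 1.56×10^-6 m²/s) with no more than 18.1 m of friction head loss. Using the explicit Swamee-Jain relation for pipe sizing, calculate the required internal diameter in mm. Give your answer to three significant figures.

Swamee-Jain (Type III): D = 0.66·[ε^1.25·(LQ²/(gh_f))^4.75 + ν·Q^9.4·(L/(gh_f))^5.2]^0.04
LQ²/(gh_f) = 0.6235; L/(gh_f) = 10.14
Term 1 = ε^1.25·(…)^4.75 = 3.91×10^-7; Term 2 = ν·Q^9.4·(…)^5.2 = 5.39×10^-7
D = 0.66·(3.91×10^-7 + 5.39×10^-7)^0.04 = 0.3787 m = 379 mm
Check: V = 2.20 m/s, Re = 5.35×10^5, f = 0.01458, h_f = 17.1 m ≈ 18.1 m ✓

D ≈ 379 mm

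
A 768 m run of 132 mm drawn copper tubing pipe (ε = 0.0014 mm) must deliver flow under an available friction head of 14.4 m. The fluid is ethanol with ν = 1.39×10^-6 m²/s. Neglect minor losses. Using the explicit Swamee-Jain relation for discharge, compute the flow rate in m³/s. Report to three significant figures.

Swamee-Jain (Type II): Q = -0.965·√(gD⁵h_f/L)·ln[ε/(3.7D) + √(3.17ν²L/(gD³h_f))]
√(gD⁵h_f/L) = √(9.81·0.132⁵·14.4/768) = 0.002715
ε/(3.7D) = 2.87×10^-6; √(3.17ν²L/(gD³h_f)) = 1.20×10^-4
Q = -0.965·0.002715·ln(1.232×10^-4) = 0.02358 m³/s
Check: V = 1.72 m/s, Re = 1.64×10^5, f = 0.01624, h_f = 14.3 m ≈ 14.4 m ✓

Q ≈ 0.0236 m³/s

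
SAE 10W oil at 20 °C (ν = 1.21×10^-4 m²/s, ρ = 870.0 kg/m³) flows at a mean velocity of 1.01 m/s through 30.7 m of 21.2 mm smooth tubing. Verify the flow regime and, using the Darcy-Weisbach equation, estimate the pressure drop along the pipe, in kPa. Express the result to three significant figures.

Re = VD/ν = 1.01·0.02120/1.21×10^-4 = 177 → laminar (Re < 2300)
f = 64/Re = 0.3617
h_f = f(L/D)V²/(2g) = 0.3617·(30.7/0.02120)·1.01²/(2·9.81) = 27.23 m
Δp = ρg·h_f = 870.0·9.81·27.23 = 232.4 kPa

Δp ≈ 232 kPa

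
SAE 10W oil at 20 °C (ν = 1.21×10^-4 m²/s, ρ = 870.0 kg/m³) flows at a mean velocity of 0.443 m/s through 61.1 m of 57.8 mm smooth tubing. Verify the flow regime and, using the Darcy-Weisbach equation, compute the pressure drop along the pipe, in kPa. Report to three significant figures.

Δp ≈ 27.3 kPa

Re = VD/ν = 0.443·0.05780/1.21×10^-4 = 212 → laminar (Re < 2300)
f = 64/Re = 0.3024
h_f = f(L/D)V²/(2g) = 0.3024·(61.1/0.05780)·0.443²/(2·9.81) = 3.198 m
Δp = ρg·h_f = 870.0·9.81·3.198 = 27.29 kPa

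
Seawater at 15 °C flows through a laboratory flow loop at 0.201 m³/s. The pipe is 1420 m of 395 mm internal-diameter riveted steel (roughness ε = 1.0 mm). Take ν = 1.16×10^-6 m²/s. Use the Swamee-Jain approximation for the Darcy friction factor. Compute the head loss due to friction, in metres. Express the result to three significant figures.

h_f ≈ 12.5 m

V = 4Q/(πD²) = 4·0.201/(π·0.395²) = 1.640 m/s
Re = VD/ν = 1.640·0.395/1.16×10^-6 = 5.59×10^5 → turbulent
ε/D = 1.0/395 = 0.00253
Swamee-Jain: f = 0.02534
h_f = f(L/D)V²/(2g) = 0.02534·(1420/0.395)·1.640²/(2·9.81) = 12.49 m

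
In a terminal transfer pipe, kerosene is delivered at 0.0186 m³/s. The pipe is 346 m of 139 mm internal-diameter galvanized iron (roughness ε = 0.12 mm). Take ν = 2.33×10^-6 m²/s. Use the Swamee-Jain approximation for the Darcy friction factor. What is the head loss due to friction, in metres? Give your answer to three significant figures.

V = 4Q/(πD²) = 4·0.0186/(π·0.139²) = 1.226 m/s
Re = VD/ν = 1.226·0.139/2.33×10^-6 = 7.31×10^4 → turbulent
ε/D = 0.12/139 = 8.63×10^-4
Swamee-Jain: f = 0.02262
h_f = f(L/D)V²/(2g) = 0.02262·(346/0.139)·1.226²/(2·9.81) = 4.312 m

h_f ≈ 4.31 m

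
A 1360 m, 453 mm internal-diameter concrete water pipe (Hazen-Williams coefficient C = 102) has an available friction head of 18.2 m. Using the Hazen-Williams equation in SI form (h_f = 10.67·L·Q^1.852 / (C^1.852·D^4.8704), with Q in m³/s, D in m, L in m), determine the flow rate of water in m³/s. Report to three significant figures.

Q ≈ 0.345 m³/s

Rearranging: Q = [h_f·C^1.852·D^4.8704 / (10.67·L)]^(1/1.852)
Q = [18.2·102^1.852·0.453^4.8704 / (10.67·1360)]^0.540 = 0.3447 m³/s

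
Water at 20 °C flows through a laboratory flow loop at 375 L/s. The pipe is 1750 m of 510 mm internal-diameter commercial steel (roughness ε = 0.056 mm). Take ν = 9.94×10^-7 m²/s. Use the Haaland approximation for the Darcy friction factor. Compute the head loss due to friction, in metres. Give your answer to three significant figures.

V = 4Q/(πD²) = 4·0.375/(π·0.510²) = 1.836 m/s
Re = VD/ν = 1.836·0.510/9.94×10^-7 = 9.42×10^5 → turbulent
ε/D = 0.056/510 = 1.10×10^-4
Haaland: f = 0.01353
h_f = f(L/D)V²/(2g) = 0.01353·(1750/0.510)·1.836²/(2·9.81) = 7.975 m

h_f ≈ 7.97 m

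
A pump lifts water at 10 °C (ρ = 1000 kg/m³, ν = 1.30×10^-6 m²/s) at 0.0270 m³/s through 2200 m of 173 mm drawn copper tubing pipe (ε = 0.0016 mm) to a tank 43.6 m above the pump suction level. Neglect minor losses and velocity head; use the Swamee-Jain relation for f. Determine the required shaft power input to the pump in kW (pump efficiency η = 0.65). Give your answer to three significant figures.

V = 4Q/(πD²) = 1.149 m/s; Re = 1.53×10^5; ε/D = 9.25×10^-6; f = 0.01645
h_f = f(L/D)V²/2g = 14.07 m
Total head H = z + h_f = 43.6 + 14.07 = 57.67 m
P_hyd = ρgQH = 1000·9.81·0.0270·57.67 = 15.27 kW
P_shaft = P_hyd/η = 15.27/0.65 = 23.50 kW

P_shaft ≈ 23.5 kW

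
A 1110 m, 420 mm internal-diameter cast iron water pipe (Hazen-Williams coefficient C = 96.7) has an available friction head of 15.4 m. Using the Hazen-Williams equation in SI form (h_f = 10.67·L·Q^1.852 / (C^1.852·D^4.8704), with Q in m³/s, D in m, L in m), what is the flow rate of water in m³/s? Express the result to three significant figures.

Rearranging: Q = [h_f·C^1.852·D^4.8704 / (10.67·L)]^(1/1.852)
Q = [15.4·96.7^1.852·0.420^4.8704 / (10.67·1110)]^0.540 = 0.2731 m³/s

Q ≈ 0.273 m³/s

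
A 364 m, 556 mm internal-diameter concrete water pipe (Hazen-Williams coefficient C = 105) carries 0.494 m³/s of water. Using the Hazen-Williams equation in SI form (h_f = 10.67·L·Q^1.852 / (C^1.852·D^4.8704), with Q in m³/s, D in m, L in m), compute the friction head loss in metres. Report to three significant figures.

h_f ≈ 3.31 m

h_f = 10.67·364·0.494^1.852 / (105^1.852·0.556^4.8704) = 3.314 m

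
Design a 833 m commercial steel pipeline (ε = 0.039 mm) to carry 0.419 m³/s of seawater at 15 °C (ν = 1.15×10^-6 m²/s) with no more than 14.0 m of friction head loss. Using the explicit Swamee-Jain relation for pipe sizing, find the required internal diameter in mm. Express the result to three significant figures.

D ≈ 413 mm

Swamee-Jain (Type III): D = 0.66·[ε^1.25·(LQ²/(gh_f))^4.75 + ν·Q^9.4·(L/(gh_f))^5.2]^0.04
LQ²/(gh_f) = 1.065; L/(gh_f) = 6.065
Term 1 = ε^1.25·(…)^4.75 = 4.15×10^-6; Term 2 = ν·Q^9.4·(…)^5.2 = 3.80×10^-6
D = 0.66·(4.15×10^-6 + 3.80×10^-6)^0.04 = 0.4126 m = 413 mm
Check: V = 3.13 m/s, Re = 1.12×10^6, f = 0.01330, h_f = 13.4 m ≈ 14.0 m ✓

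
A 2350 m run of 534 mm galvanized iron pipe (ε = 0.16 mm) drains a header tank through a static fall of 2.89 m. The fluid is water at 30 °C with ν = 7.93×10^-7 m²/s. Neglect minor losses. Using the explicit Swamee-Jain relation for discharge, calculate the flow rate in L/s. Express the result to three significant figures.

Q ≈ 201 L/s

Swamee-Jain (Type II): Q = -0.965·√(gD⁵h_f/L)·ln[ε/(3.7D) + √(3.17ν²L/(gD³h_f))]
√(gD⁵h_f/L) = √(9.81·0.534⁵·2.89/2350) = 0.02289
ε/(3.7D) = 8.10×10^-5; √(3.17ν²L/(gD³h_f)) = 3.29×10^-5
Q = -0.965·0.02289·ln(1.139×10^-4) = 0.2005 m³/s
Check: V = 0.895 m/s, Re = 6.03×10^5, f = 0.01617, h_f = 2.91 m ≈ 2.89 m ✓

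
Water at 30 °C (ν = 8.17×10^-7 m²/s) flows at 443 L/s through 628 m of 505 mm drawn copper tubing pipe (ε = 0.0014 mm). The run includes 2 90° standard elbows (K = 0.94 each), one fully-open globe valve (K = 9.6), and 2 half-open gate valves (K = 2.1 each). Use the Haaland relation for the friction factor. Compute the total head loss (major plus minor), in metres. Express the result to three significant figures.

V = 4Q/(πD²) = 2.212 m/s; V²/2g = 0.2493 m
Re = 1.37×10^6, ε/D = 2.77×10^-6 → f = 0.01106 (Haaland)
Major: h_f = f(L/D)·V²/2g = 0.01106·1244·0.2493 = 3.428 m
Minor: ΣK = 15.7; h_m = ΣK·V²/2g = 3.909 m
Total H_L = 3.428 + 3.909 = 7.337 m

H_L ≈ 7.34 m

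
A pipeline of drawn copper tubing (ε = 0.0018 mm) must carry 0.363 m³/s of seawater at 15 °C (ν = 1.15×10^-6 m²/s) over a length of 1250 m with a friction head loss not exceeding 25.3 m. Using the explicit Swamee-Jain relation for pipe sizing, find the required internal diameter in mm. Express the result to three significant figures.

Swamee-Jain (Type III): D = 0.66·[ε^1.25·(LQ²/(gh_f))^4.75 + ν·Q^9.4·(L/(gh_f))^5.2]^0.04
LQ²/(gh_f) = 0.6636; L/(gh_f) = 5.036
Term 1 = ε^1.25·(…)^4.75 = 9.40×10^-9; Term 2 = ν·Q^9.4·(…)^5.2 = 3.76×10^-7
D = 0.66·(9.40×10^-9 + 3.76×10^-7)^0.04 = 0.3656 m = 366 mm
Check: V = 3.46 m/s, Re = 1.10×10^6, f = 0.01155, h_f = 24.1 m ≈ 25.3 m ✓

D ≈ 366 mm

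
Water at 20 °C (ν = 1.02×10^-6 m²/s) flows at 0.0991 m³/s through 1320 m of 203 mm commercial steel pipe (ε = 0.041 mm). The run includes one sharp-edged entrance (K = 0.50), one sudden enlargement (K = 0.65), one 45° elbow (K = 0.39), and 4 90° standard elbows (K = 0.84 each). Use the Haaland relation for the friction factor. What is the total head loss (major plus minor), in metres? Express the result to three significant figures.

H_L ≈ 49.2 m

V = 4Q/(πD²) = 3.062 m/s; V²/2g = 0.4778 m
Re = 6.09×10^5, ε/D = 2.02×10^-4 → f = 0.01507 (Haaland)
Major: h_f = f(L/D)·V²/2g = 0.01507·6502·0.4778 = 46.84 m
Minor: ΣK = 4.90; h_m = ΣK·V²/2g = 2.341 m
Total H_L = 46.84 + 2.341 = 49.18 m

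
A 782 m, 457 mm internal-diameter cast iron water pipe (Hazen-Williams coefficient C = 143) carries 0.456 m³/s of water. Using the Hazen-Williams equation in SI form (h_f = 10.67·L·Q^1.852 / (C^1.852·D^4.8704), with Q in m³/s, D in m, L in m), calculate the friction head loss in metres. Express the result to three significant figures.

h_f ≈ 9.00 m

h_f = 10.67·782·0.456^1.852 / (143^1.852·0.457^4.8704) = 9.004 m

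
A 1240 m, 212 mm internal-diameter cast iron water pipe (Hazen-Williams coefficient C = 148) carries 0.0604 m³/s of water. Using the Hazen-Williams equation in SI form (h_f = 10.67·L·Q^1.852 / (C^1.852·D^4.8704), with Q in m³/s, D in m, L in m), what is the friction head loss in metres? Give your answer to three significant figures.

h_f = 10.67·1240·0.0604^1.852 / (148^1.852·0.212^4.8704) = 13.36 m

h_f ≈ 13.4 m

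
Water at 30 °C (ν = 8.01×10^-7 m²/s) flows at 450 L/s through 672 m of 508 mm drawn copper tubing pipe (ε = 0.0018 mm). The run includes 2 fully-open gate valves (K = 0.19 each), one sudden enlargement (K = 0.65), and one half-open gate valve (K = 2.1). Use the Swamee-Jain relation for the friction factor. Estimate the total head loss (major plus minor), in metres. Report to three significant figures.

H_L ≈ 4.47 m

V = 4Q/(πD²) = 2.220 m/s; V²/2g = 0.2512 m
Re = 1.41×10^6, ε/D = 3.54×10^-6 → f = 0.01108 (Swamee-Jain)
Major: h_f = f(L/D)·V²/2g = 0.01108·1323·0.2512 = 3.681 m
Minor: ΣK = 3.13; h_m = ΣK·V²/2g = 0.7864 m
Total H_L = 3.681 + 0.7864 = 4.468 m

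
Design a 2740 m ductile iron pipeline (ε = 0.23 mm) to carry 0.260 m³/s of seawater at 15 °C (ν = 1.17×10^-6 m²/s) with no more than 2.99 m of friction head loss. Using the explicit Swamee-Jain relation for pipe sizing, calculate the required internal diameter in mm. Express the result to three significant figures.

D ≈ 624 mm

Swamee-Jain (Type III): D = 0.66·[ε^1.25·(LQ²/(gh_f))^4.75 + ν·Q^9.4·(L/(gh_f))^5.2]^0.04
LQ²/(gh_f) = 6.315; L/(gh_f) = 93.41
Term 1 = ε^1.25·(…)^4.75 = 0.179; Term 2 = ν·Q^9.4·(…)^5.2 = 0.0653
D = 0.66·(0.179 + 0.0653)^0.04 = 0.6239 m = 624 mm
Check: V = 0.851 m/s, Re = 4.54×10^5, f = 0.01700, h_f = 2.75 m ≈ 2.99 m ✓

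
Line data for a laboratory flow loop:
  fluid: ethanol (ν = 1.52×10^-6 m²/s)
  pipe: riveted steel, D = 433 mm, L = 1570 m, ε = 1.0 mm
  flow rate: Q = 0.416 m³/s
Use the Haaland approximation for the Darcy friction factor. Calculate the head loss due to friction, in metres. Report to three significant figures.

h_f ≈ 36.2 m

V = 4Q/(πD²) = 4·0.416/(π·0.433²) = 2.825 m/s
Re = VD/ν = 2.825·0.433/1.52×10^-6 = 8.05×10^5 → turbulent
ε/D = 1.0/433 = 0.00231
Haaland: f = 0.02457
h_f = f(L/D)V²/(2g) = 0.02457·(1570/0.433)·2.825²/(2·9.81) = 36.24 m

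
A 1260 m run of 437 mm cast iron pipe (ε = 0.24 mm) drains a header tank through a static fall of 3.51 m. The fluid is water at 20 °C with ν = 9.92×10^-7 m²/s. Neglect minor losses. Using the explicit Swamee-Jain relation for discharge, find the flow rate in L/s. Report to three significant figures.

Q ≈ 173 L/s

Swamee-Jain (Type II): Q = -0.965·√(gD⁵h_f/L)·ln[ε/(3.7D) + √(3.17ν²L/(gD³h_f))]
√(gD⁵h_f/L) = √(9.81·0.437⁵·3.51/1260) = 0.02087
ε/(3.7D) = 1.48×10^-4; √(3.17ν²L/(gD³h_f)) = 3.70×10^-5
Q = -0.965·0.02087·ln(1.854×10^-4) = 0.1731 m³/s
Check: V = 1.15 m/s, Re = 5.08×10^5, f = 0.01806, h_f = 3.53 m ≈ 3.51 m ✓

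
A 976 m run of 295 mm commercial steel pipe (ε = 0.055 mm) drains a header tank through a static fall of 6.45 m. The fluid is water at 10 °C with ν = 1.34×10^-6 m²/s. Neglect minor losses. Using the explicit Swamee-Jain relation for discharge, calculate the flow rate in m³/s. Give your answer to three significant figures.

Q ≈ 0.106 m³/s

Swamee-Jain (Type II): Q = -0.965·√(gD⁵h_f/L)·ln[ε/(3.7D) + √(3.17ν²L/(gD³h_f))]
√(gD⁵h_f/L) = √(9.81·0.295⁵·6.45/976) = 0.01203
ε/(3.7D) = 5.04×10^-5; √(3.17ν²L/(gD³h_f)) = 5.85×10^-5
Q = -0.965·0.01203·ln(1.089×10^-4) = 0.1060 m³/s
Check: V = 1.55 m/s, Re = 3.41×10^5, f = 0.01597, h_f = 6.47 m ≈ 6.45 m ✓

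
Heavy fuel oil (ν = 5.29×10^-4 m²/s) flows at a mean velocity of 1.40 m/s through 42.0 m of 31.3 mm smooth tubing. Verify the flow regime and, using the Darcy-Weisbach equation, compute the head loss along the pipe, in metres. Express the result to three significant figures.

h_f ≈ 104 m

Re = VD/ν = 1.40·0.03130/5.29×10^-4 = 82.8 → laminar (Re < 2300)
f = 64/Re = 0.7726
h_f = f(L/D)V²/(2g) = 0.7726·(42.0/0.03130)·1.40²/(2·9.81) = 103.6 m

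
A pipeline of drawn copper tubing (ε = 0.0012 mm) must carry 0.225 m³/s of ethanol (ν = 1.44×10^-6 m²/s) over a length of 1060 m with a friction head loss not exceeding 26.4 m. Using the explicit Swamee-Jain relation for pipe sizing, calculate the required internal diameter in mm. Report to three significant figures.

Swamee-Jain (Type III): D = 0.66·[ε^1.25·(LQ²/(gh_f))^4.75 + ν·Q^9.4·(L/(gh_f))^5.2]^0.04
LQ²/(gh_f) = 0.2072; L/(gh_f) = 4.093
Term 1 = ε^1.25·(…)^4.75 = 2.25×10^-11; Term 2 = ν·Q^9.4·(…)^5.2 = 1.78×10^-9
D = 0.66·(2.25×10^-11 + 1.78×10^-9)^0.04 = 0.2950 m = 295 mm
Check: V = 3.29 m/s, Re = 6.74×10^5, f = 0.01250, h_f = 24.8 m ≈ 26.4 m ✓

D ≈ 295 mm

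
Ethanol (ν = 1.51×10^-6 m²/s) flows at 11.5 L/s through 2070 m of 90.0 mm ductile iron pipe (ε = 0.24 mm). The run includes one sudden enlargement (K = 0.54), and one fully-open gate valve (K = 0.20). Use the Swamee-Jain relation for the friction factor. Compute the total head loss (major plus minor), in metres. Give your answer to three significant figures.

H_L ≈ 103 m

V = 4Q/(πD²) = 1.808 m/s; V²/2g = 0.1666 m
Re = 1.08×10^5, ε/D = 0.00267 → f = 0.02687 (Swamee-Jain)
Major: h_f = f(L/D)·V²/2g = 0.02687·23000·0.1666 = 102.9 m
Minor: ΣK = 0.740; h_m = ΣK·V²/2g = 0.1232 m
Total H_L = 102.9 + 0.1232 = 103.0 m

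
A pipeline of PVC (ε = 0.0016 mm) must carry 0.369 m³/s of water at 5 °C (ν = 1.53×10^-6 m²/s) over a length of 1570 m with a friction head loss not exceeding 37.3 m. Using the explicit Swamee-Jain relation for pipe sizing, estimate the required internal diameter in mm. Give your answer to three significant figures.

Swamee-Jain (Type III): D = 0.66·[ε^1.25·(LQ²/(gh_f))^4.75 + ν·Q^9.4·(L/(gh_f))^5.2]^0.04
LQ²/(gh_f) = 0.5842; L/(gh_f) = 4.291
Term 1 = ε^1.25·(…)^4.75 = 4.43×10^-9; Term 2 = ν·Q^9.4·(…)^5.2 = 2.53×10^-7
D = 0.66·(4.43×10^-9 + 2.53×10^-7)^0.04 = 0.3597 m = 360 mm
Check: V = 3.63 m/s, Re = 8.54×10^5, f = 0.01202, h_f = 35.2 m ≈ 37.3 m ✓

D ≈ 360 mm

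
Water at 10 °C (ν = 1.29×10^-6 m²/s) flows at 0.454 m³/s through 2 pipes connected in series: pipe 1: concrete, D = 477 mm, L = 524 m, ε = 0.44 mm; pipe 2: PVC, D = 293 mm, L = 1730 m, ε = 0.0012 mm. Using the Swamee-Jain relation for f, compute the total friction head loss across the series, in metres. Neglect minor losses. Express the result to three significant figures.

H ≈ 157 m

Pipe 1: V = 2.541 m/s, Re = 9.39×10^5, ε/D = 9.22×10^-4, f = 0.01969, h_1 = f(L/D)V²/2g = 7.116 m
Pipe 2: V = 6.733 m/s, Re = 1.53×10^6, ε/D = 4.10×10^-6, f = 0.01095, h_2 = f(L/D)V²/2g = 149.5 m
Series → Q common, losses add: H = Σh = 156.6 m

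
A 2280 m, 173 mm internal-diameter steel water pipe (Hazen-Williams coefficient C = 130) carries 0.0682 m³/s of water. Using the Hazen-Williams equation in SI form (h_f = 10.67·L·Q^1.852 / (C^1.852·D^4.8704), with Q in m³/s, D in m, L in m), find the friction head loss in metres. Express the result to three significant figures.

h_f ≈ 105 m

h_f = 10.67·2280·0.0682^1.852 / (130^1.852·0.173^4.8704) = 105.3 m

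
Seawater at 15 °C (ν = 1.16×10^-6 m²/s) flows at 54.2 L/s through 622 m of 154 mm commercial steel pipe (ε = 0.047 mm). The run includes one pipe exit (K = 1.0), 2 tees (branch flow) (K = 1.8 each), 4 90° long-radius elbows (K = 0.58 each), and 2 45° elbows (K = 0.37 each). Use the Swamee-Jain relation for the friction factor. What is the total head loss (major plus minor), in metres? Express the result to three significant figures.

H_L ≈ 32.5 m

V = 4Q/(πD²) = 2.910 m/s; V²/2g = 0.4316 m
Re = 3.86×10^5, ε/D = 3.05×10^-4 → f = 0.01673 (Swamee-Jain)
Major: h_f = f(L/D)·V²/2g = 0.01673·4039·0.4316 = 29.16 m
Minor: ΣK = 7.66; h_m = ΣK·V²/2g = 3.306 m
Total H_L = 29.16 + 3.306 = 32.47 m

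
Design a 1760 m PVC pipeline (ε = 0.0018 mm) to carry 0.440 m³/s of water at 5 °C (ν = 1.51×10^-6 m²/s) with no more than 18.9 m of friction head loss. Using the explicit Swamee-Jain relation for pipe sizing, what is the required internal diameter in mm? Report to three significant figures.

Swamee-Jain (Type III): D = 0.66·[ε^1.25·(LQ²/(gh_f))^4.75 + ν·Q^9.4·(L/(gh_f))^5.2]^0.04
LQ²/(gh_f) = 1.838; L/(gh_f) = 9.493
Term 1 = ε^1.25·(…)^4.75 = 1.19×10^-6; Term 2 = ν·Q^9.4·(…)^5.2 = 8.12×10^-5
D = 0.66·(1.19×10^-6 + 8.12×10^-5)^0.04 = 0.4531 m = 453 mm
Check: V = 2.73 m/s, Re = 8.19×10^5, f = 0.01210, h_f = 17.8 m ≈ 18.9 m ✓

D ≈ 453 mm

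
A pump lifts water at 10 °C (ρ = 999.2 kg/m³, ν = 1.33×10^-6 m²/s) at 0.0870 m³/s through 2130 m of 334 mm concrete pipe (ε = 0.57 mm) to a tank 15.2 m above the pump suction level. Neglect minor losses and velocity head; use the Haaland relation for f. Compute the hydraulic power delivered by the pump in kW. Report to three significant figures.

V = 4Q/(πD²) = 0.9930 m/s; Re = 2.49×10^5; ε/D = 0.00171; f = 0.02321
h_f = f(L/D)V²/2g = 7.440 m
Total head H = z + h_f = 15.2 + 7.440 = 22.64 m
P_hyd = ρgQH = 999.2·9.81·0.0870·22.64 = 19.31 kW

P_hyd ≈ 19.3 kW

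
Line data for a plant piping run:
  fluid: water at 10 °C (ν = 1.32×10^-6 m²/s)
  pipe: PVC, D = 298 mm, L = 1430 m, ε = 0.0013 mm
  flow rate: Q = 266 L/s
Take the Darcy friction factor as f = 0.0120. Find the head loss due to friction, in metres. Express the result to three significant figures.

h_f ≈ 42.7 m

V = 4Q/(πD²) = 4·0.266/(π·0.298²) = 3.814 m/s
h_f = f(L/D)V²/(2g) = 0.01200·(1430/0.298)·3.814²/(2·9.81) = 42.69 m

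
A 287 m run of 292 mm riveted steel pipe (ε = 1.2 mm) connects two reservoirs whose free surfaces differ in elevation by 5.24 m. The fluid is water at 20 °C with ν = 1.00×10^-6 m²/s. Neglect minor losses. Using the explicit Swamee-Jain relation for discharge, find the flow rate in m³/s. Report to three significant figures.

Swamee-Jain (Type II): Q = -0.965·√(gD⁵h_f/L)·ln[ε/(3.7D) + √(3.17ν²L/(gD³h_f))]
√(gD⁵h_f/L) = √(9.81·0.292⁵·5.24/287) = 0.01950
ε/(3.7D) = 0.00111; √(3.17ν²L/(gD³h_f)) = 2.67×10^-5
Q = -0.965·0.01950·ln(0.001137) = 0.1276 m³/s
Check: V = 1.90 m/s, Re = 5.56×10^5, f = 0.02893, h_f = 5.26 m ≈ 5.24 m ✓

Q ≈ 0.128 m³/s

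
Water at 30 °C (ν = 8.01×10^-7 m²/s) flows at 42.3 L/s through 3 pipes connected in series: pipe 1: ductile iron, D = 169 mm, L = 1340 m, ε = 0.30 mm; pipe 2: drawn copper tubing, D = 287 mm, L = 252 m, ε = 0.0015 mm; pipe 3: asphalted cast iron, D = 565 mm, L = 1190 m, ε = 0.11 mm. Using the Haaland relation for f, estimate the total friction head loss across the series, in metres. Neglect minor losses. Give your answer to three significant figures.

Pipe 1: V = 1.886 m/s, Re = 3.98×10^5, ε/D = 0.00178, f = 0.02318, h_1 = f(L/D)V²/2g = 33.31 m
Pipe 2: V = 0.6539 m/s, Re = 2.34×10^5, ε/D = 5.23×10^-6, f = 0.01507, h_2 = f(L/D)V²/2g = 0.2883 m
Pipe 3: V = 0.1687 m/s, Re = 1.19×10^5, ε/D = 1.95×10^-4, f = 0.01818, h_3 = f(L/D)V²/2g = 0.05555 m
Series → Q common, losses add: H = Σh = 33.65 m

H ≈ 33.7 m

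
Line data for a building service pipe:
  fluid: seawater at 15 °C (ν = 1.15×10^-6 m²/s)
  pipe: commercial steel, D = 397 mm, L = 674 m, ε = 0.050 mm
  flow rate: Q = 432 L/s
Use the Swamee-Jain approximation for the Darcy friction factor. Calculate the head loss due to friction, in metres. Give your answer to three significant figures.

h_f ≈ 14.4 m

V = 4Q/(πD²) = 4·0.432/(π·0.397²) = 3.490 m/s
Re = VD/ν = 3.490·0.397/1.15×10^-6 = 1.20×10^6 → turbulent
ε/D = 0.050/397 = 1.26×10^-4
Swamee-Jain: f = 0.01369
h_f = f(L/D)V²/(2g) = 0.01369·(674/0.397)·3.490²/(2·9.81) = 14.43 m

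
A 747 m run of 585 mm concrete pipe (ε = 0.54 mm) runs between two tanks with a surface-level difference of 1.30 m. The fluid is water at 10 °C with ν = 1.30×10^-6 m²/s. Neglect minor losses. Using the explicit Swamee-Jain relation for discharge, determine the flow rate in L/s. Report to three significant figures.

Q ≈ 269 L/s

Swamee-Jain (Type II): Q = -0.965·√(gD⁵h_f/L)·ln[ε/(3.7D) + √(3.17ν²L/(gD³h_f))]
√(gD⁵h_f/L) = √(9.81·0.585⁵·1.30/747) = 0.03420
ε/(3.7D) = 2.49×10^-4; √(3.17ν²L/(gD³h_f)) = 3.96×10^-5
Q = -0.965·0.03420·ln(2.891×10^-4) = 0.2689 m³/s
Check: V = 1.00 m/s, Re = 4.50×10^5, f = 0.02008, h_f = 1.31 m ≈ 1.30 m ✓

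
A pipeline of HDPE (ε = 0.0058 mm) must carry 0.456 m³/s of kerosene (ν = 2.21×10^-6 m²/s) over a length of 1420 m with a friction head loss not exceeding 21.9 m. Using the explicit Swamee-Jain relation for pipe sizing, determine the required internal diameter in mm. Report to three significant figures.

D ≈ 433 mm

Swamee-Jain (Type III): D = 0.66·[ε^1.25·(LQ²/(gh_f))^4.75 + ν·Q^9.4·(L/(gh_f))^5.2]^0.04
LQ²/(gh_f) = 1.374; L/(gh_f) = 6.610
Term 1 = ε^1.25·(…)^4.75 = 1.29×10^-6; Term 2 = ν·Q^9.4·(…)^5.2 = 2.53×10^-5
D = 0.66·(1.29×10^-6 + 2.53×10^-5)^0.04 = 0.4331 m = 433 mm
Check: V = 3.10 m/s, Re = 6.07×10^5, f = 0.01289, h_f = 20.6 m ≈ 21.9 m ✓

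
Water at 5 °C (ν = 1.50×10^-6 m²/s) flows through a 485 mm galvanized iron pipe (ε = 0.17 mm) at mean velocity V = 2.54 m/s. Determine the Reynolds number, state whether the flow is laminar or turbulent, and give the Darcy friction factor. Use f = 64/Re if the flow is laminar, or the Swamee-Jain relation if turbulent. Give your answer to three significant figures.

Re ≈ 8.21×10^5; turbulent; f ≈ 0.0163

Re = VD/ν = 2.540·0.485/1.50×10^-6 = 8.21×10^5
Re > 4000 → turbulent; ε/D = 3.51×10^-4
Swamee-Jain: f = 0.01632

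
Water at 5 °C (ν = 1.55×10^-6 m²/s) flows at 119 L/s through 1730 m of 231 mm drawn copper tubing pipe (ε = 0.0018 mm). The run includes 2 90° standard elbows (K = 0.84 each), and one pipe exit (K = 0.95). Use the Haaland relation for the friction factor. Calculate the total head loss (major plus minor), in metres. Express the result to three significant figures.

H_L ≈ 42.7 m

V = 4Q/(πD²) = 2.839 m/s; V²/2g = 0.4109 m
Re = 4.23×10^5, ε/D = 7.79×10^-6 → f = 0.01354 (Haaland)
Major: h_f = f(L/D)·V²/2g = 0.01354·7489·0.4109 = 41.67 m
Minor: ΣK = 2.63; h_m = ΣK·V²/2g = 1.081 m
Total H_L = 41.67 + 1.081 = 42.75 m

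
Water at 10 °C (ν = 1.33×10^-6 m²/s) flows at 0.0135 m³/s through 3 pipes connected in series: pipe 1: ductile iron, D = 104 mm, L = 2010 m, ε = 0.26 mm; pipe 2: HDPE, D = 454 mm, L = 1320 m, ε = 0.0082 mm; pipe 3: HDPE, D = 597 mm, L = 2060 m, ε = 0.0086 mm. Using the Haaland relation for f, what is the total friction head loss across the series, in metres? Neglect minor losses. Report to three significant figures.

Pipe 1: V = 1.589 m/s, Re = 1.24×10^5, ε/D = 0.00250, f = 0.02599, h_1 = f(L/D)V²/2g = 64.67 m
Pipe 2: V = 0.08339 m/s, Re = 2.85×10^4, ε/D = 1.81×10^-5, f = 0.02364, h_2 = f(L/D)V²/2g = 0.02436 m
Pipe 3: V = 0.04823 m/s, Re = 2.16×10^4, ε/D = 1.44×10^-5, f = 0.02526, h_3 = f(L/D)V²/2g = 0.01033 m
Series → Q common, losses add: H = Σh = 64.70 m

H ≈ 64.7 m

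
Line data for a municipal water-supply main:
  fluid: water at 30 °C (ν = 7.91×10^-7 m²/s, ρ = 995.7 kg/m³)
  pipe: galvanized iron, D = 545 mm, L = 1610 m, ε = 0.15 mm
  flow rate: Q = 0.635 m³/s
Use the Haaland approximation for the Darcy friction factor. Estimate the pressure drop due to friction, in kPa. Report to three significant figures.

Δp ≈ 164 kPa

V = 4Q/(πD²) = 4·0.635/(π·0.545²) = 2.722 m/s
Re = VD/ν = 2.722·0.545/7.91×10^-7 = 1.88×10^6 → turbulent
ε/D = 0.15/545 = 2.75×10^-4
Haaland: f = 0.01507
h_f = f(L/D)V²/(2g) = 0.01507·(1610/0.545)·2.722²/(2·9.81) = 16.81 m
Δp = ρg·h_f = 995.7·9.81·16.81 = 164.2 kPa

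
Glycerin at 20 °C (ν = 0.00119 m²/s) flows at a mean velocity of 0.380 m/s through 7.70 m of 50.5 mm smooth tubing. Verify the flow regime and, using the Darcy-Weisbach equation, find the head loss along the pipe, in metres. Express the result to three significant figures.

h_f ≈ 4.45 m

Re = VD/ν = 0.380·0.05050/0.00119 = 16.1 → laminar (Re < 2300)
f = 64/Re = 3.969
h_f = f(L/D)V²/(2g) = 3.969·(7.70/0.05050)·0.380²/(2·9.81) = 4.454 m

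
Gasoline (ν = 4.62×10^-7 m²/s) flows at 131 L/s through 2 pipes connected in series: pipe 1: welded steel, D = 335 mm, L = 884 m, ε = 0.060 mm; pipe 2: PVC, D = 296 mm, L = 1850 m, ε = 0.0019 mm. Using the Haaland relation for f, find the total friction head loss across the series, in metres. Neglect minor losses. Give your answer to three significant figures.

Pipe 1: V = 1.486 m/s, Re = 1.08×10^6, ε/D = 1.79×10^-4, f = 0.01430, h_1 = f(L/D)V²/2g = 4.249 m
Pipe 2: V = 1.904 m/s, Re = 1.22×10^6, ε/D = 6.42×10^-6, f = 0.01134, h_2 = f(L/D)V²/2g = 13.09 m
Series → Q common, losses add: H = Σh = 17.34 m

H ≈ 17.3 m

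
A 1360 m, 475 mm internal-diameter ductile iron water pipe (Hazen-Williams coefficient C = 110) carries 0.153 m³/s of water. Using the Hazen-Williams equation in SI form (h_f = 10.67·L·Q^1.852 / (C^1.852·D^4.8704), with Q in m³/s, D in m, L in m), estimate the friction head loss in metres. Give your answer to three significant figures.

h_f = 10.67·1360·0.153^1.852 / (110^1.852·0.475^4.8704) = 2.791 m

h_f ≈ 2.79 m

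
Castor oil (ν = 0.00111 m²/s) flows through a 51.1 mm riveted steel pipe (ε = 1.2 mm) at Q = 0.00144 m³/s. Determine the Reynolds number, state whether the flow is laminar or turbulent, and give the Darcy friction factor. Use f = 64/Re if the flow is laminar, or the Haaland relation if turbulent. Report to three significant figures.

V = 4Q/(πD²) = 0.7022 m/s
Re = VD/ν = 0.7022·0.0511/0.00111 = 32.3
Re < 2300 → laminar → f = 64/Re = 1.980

Re ≈ 32.3; laminar; f = 64/Re ≈ 1.98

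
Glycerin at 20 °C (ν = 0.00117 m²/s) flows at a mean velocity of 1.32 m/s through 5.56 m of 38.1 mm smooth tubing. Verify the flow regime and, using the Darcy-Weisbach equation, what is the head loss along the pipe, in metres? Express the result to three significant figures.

h_f ≈ 19.3 m

Re = VD/ν = 1.32·0.03810/0.00117 = 43.0 → laminar (Re < 2300)
f = 64/Re = 1.489
h_f = f(L/D)V²/(2g) = 1.489·(5.56/0.03810)·1.32²/(2·9.81) = 19.30 m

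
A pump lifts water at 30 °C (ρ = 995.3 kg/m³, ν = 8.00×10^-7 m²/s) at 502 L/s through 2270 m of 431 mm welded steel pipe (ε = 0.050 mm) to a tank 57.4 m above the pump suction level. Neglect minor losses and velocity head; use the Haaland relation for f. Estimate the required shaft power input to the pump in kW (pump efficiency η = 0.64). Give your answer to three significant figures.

P_shaft ≈ 757 kW

V = 4Q/(πD²) = 3.441 m/s; Re = 1.85×10^6; ε/D = 1.16×10^-4; f = 0.01306
h_f = f(L/D)V²/2g = 41.50 m
Total head H = z + h_f = 57.4 + 41.50 = 98.90 m
P_hyd = ρgQH = 995.3·9.81·0.502·98.90 = 484.7 kW
P_shaft = P_hyd/η = 484.7/0.64 = 757.4 kW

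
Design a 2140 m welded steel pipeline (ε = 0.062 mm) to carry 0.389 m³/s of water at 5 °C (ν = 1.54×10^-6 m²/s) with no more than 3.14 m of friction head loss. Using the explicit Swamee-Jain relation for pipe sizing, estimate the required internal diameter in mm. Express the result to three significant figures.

Swamee-Jain (Type III): D = 0.66·[ε^1.25·(LQ²/(gh_f))^4.75 + ν·Q^9.4·(L/(gh_f))^5.2]^0.04
LQ²/(gh_f) = 10.51; L/(gh_f) = 69.47
Term 1 = ε^1.25·(…)^4.75 = 0.392; Term 2 = ν·Q^9.4·(…)^5.2 = 0.814
D = 0.66·(0.392 + 0.814)^0.04 = 0.6650 m = 665 mm
Check: V = 1.12 m/s, Re = 4.84×10^5, f = 0.01444, h_f = 2.97 m ≈ 3.14 m ✓

D ≈ 665 mm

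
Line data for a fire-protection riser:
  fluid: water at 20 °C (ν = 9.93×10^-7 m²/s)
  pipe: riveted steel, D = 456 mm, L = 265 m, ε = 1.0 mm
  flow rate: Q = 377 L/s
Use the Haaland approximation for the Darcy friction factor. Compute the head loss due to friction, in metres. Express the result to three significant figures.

h_f ≈ 3.82 m

V = 4Q/(πD²) = 4·0.377/(π·0.456²) = 2.308 m/s
Re = VD/ν = 2.308·0.456/9.93×10^-7 = 1.06×10^6 → turbulent
ε/D = 1.0/456 = 0.00219
Haaland: f = 0.02420
h_f = f(L/D)V²/(2g) = 0.02420·(265/0.456)·2.308²/(2·9.81) = 3.819 m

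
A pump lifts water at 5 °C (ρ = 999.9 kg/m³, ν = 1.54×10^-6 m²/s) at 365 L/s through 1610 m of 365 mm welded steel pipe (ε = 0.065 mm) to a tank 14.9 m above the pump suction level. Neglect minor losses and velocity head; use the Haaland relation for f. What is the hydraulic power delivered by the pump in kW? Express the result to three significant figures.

V = 4Q/(πD²) = 3.488 m/s; Re = 8.27×10^5; ε/D = 1.78×10^-4; f = 0.01451
h_f = f(L/D)V²/2g = 39.71 m
Total head H = z + h_f = 14.9 + 39.71 = 54.61 m
P_hyd = ρgQH = 999.9·9.81·0.365·54.61 = 195.5 kW

P_hyd ≈ 196 kW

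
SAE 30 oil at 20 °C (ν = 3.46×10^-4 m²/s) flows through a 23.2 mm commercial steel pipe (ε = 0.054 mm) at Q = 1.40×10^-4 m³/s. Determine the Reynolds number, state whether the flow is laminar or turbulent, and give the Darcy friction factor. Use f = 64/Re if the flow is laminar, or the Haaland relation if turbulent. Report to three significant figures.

V = 4Q/(πD²) = 0.3312 m/s
Re = VD/ν = 0.3312·0.0232/3.46×10^-4 = 22.2
Re < 2300 → laminar → f = 64/Re = 2.882

Re ≈ 22.2; laminar; f = 64/Re ≈ 2.88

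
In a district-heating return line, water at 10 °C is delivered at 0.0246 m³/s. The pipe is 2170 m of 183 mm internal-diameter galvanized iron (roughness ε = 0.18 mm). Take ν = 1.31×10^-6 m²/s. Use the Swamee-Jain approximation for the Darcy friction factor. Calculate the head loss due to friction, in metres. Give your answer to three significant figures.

h_f ≈ 11.5 m

V = 4Q/(πD²) = 4·0.0246/(π·0.183²) = 0.9353 m/s
Re = VD/ν = 0.9353·0.183/1.31×10^-6 = 1.31×10^5 → turbulent
ε/D = 0.18/183 = 9.84×10^-4
Swamee-Jain: f = 0.02177
h_f = f(L/D)V²/(2g) = 0.02177·(2170/0.183)·0.9353²/(2·9.81) = 11.51 m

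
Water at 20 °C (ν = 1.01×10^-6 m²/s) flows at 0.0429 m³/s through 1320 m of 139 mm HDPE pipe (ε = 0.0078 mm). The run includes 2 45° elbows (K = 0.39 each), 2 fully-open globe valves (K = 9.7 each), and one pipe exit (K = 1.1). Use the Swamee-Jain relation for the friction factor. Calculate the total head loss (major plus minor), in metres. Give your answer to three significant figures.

V = 4Q/(πD²) = 2.827 m/s; V²/2g = 0.4074 m
Re = 3.89×10^5, ε/D = 5.61×10^-5 → f = 0.01442 (Swamee-Jain)
Major: h_f = f(L/D)·V²/2g = 0.01442·9496·0.4074 = 55.79 m
Minor: ΣK = 21.3; h_m = ΣK·V²/2g = 8.669 m
Total H_L = 55.79 + 8.669 = 64.46 m

H_L ≈ 64.5 m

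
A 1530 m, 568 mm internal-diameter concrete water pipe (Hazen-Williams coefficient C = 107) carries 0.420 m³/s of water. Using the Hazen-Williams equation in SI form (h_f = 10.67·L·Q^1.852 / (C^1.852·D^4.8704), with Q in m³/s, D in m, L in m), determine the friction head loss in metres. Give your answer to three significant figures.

h_f ≈ 8.98 m

h_f = 10.67·1530·0.420^1.852 / (107^1.852·0.568^4.8704) = 8.977 m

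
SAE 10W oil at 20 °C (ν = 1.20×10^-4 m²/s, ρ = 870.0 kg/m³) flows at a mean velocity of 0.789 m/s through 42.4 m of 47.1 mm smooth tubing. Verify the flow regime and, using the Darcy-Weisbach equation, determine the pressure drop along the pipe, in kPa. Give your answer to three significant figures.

Re = VD/ν = 0.789·0.04710/1.20×10^-4 = 310 → laminar (Re < 2300)
f = 64/Re = 0.2067
h_f = f(L/D)V²/(2g) = 0.2067·(42.4/0.04710)·0.789²/(2·9.81) = 5.903 m
Δp = ρg·h_f = 870.0·9.81·5.903 = 50.38 kPa

Δp ≈ 50.4 kPa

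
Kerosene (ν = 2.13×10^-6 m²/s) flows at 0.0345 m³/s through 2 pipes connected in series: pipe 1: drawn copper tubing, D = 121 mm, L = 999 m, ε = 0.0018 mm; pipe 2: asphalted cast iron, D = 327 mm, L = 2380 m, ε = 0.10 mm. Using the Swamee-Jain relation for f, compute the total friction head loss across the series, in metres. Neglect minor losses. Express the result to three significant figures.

Pipe 1: V = 3.000 m/s, Re = 1.70×10^5, ε/D = 1.49×10^-5, f = 0.01615, h_1 = f(L/D)V²/2g = 61.18 m
Pipe 2: V = 0.4108 m/s, Re = 6.31×10^4, ε/D = 3.06×10^-4, f = 0.02104, h_2 = f(L/D)V²/2g = 1.317 m
Series → Q common, losses add: H = Σh = 62.50 m

H ≈ 62.5 m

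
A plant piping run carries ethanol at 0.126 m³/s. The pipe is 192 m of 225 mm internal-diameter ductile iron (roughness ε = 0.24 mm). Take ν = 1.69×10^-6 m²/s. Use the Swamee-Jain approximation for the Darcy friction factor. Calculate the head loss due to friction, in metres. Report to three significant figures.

h_f ≈ 9.06 m

V = 4Q/(πD²) = 4·0.126/(π·0.225²) = 3.169 m/s
Re = VD/ν = 3.169·0.225/1.69×10^-6 = 4.22×10^5 → turbulent
ε/D = 0.24/225 = 0.00107
Swamee-Jain: f = 0.02075
h_f = f(L/D)V²/(2g) = 0.02075·(192/0.225)·3.169²/(2·9.81) = 9.063 m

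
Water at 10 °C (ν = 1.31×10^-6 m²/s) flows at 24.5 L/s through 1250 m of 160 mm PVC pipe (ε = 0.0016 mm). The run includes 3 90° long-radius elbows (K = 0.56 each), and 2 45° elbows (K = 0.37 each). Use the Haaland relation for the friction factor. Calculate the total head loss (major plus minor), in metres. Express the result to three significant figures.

V = 4Q/(πD²) = 1.219 m/s; V²/2g = 0.07568 m
Re = 1.49×10^5, ε/D = 1.00×10^-5 → f = 0.01648 (Haaland)
Major: h_f = f(L/D)·V²/2g = 0.01648·7812·0.07568 = 9.743 m
Minor: ΣK = 2.42; h_m = ΣK·V²/2g = 0.1831 m
Total H_L = 9.743 + 0.1831 = 9.926 m

H_L ≈ 9.93 m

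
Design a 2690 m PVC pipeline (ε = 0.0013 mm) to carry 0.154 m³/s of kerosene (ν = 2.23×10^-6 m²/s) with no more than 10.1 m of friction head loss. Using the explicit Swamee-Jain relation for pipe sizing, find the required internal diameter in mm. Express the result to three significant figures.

D ≈ 386 mm

Swamee-Jain (Type III): D = 0.66·[ε^1.25·(LQ²/(gh_f))^4.75 + ν·Q^9.4·(L/(gh_f))^5.2]^0.04
LQ²/(gh_f) = 0.6439; L/(gh_f) = 27.15
Term 1 = ε^1.25·(…)^4.75 = 5.42×10^-9; Term 2 = ν·Q^9.4·(…)^5.2 = 1.47×10^-6
D = 0.66·(5.42×10^-9 + 1.47×10^-6)^0.04 = 0.3857 m = 386 mm
Check: V = 1.32 m/s, Re = 2.28×10^5, f = 0.01518, h_f = 9.37 m ≈ 10.1 m ✓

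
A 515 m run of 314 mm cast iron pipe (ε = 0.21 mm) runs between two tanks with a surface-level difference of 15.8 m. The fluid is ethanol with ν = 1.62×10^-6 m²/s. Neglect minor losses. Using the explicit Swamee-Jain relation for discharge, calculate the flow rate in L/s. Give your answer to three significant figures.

Swamee-Jain (Type II): Q = -0.965·√(gD⁵h_f/L)·ln[ε/(3.7D) + √(3.17ν²L/(gD³h_f))]
√(gD⁵h_f/L) = √(9.81·0.314⁵·15.8/515) = 0.03031
ε/(3.7D) = 1.81×10^-4; √(3.17ν²L/(gD³h_f)) = 2.99×10^-5
Q = -0.965·0.03031·ln(2.106×10^-4) = 0.2476 m³/s
Check: V = 3.20 m/s, Re = 6.20×10^5, f = 0.01860, h_f = 15.9 m ≈ 15.8 m ✓

Q ≈ 248 L/s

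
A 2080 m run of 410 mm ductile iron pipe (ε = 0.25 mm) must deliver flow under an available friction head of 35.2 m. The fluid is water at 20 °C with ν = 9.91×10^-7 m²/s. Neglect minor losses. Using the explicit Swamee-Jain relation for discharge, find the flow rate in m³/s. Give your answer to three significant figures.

Swamee-Jain (Type II): Q = -0.965·√(gD⁵h_f/L)·ln[ε/(3.7D) + √(3.17ν²L/(gD³h_f))]
√(gD⁵h_f/L) = √(9.81·0.410⁵·35.2/2080) = 0.04386
ε/(3.7D) = 1.65×10^-4; √(3.17ν²L/(gD³h_f)) = 1.65×10^-5
Q = -0.965·0.04386·ln(1.813×10^-4) = 0.3646 m³/s
Check: V = 2.76 m/s, Re = 1.14×10^6, f = 0.01794, h_f = 35.4 m ≈ 35.2 m ✓

Q ≈ 0.365 m³/s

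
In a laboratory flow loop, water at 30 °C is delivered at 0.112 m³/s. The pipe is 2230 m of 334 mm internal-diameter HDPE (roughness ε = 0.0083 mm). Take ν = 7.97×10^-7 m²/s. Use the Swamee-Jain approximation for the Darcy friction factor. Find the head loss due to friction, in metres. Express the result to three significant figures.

h_f ≈ 7.42 m

V = 4Q/(πD²) = 4·0.112/(π·0.334²) = 1.278 m/s
Re = VD/ν = 1.278·0.334/7.97×10^-7 = 5.36×10^5 → turbulent
ε/D = 0.0083/334 = 2.49×10^-5
Swamee-Jain: f = 0.01334
h_f = f(L/D)V²/(2g) = 0.01334·(2230/0.334)·1.278²/(2·9.81) = 7.415 m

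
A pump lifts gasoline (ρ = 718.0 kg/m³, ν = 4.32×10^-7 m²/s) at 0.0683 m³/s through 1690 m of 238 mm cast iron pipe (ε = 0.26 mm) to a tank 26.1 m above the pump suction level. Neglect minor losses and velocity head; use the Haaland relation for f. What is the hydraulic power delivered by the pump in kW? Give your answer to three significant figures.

V = 4Q/(πD²) = 1.535 m/s; Re = 8.46×10^5; ε/D = 0.00109; f = 0.02040
h_f = f(L/D)V²/2g = 17.40 m
Total head H = z + h_f = 26.1 + 17.40 = 43.50 m
P_hyd = ρgQH = 718.0·9.81·0.0683·43.50 = 20.93 kW

P_hyd ≈ 20.9 kW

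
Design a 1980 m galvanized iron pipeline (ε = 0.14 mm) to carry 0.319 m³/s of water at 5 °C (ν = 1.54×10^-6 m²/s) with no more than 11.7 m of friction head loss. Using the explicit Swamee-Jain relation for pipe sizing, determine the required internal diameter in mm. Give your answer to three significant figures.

Swamee-Jain (Type III): D = 0.66·[ε^1.25·(LQ²/(gh_f))^4.75 + ν·Q^9.4·(L/(gh_f))^5.2]^0.04
LQ²/(gh_f) = 1.755; L/(gh_f) = 17.25
Term 1 = ε^1.25·(…)^4.75 = 2.21×10^-4; Term 2 = ν·Q^9.4·(…)^5.2 = 9.01×10^-5
D = 0.66·(2.21×10^-4 + 9.01×10^-5)^0.04 = 0.4778 m = 478 mm
Check: V = 1.78 m/s, Re = 5.52×10^5, f = 0.01621, h_f = 10.8 m ≈ 11.7 m ✓

D ≈ 478 mm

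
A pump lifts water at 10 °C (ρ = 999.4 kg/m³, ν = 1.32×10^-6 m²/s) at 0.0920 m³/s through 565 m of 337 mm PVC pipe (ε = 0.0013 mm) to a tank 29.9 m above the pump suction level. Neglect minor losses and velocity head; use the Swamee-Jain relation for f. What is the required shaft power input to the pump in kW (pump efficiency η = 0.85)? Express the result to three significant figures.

P_shaft ≈ 33.2 kW

V = 4Q/(πD²) = 1.031 m/s; Re = 2.63×10^5; ε/D = 3.86×10^-6; f = 0.01477
h_f = f(L/D)V²/2g = 1.343 m
Total head H = z + h_f = 29.9 + 1.343 = 31.24 m
P_hyd = ρgQH = 999.4·9.81·0.0920·31.24 = 28.18 kW
P_shaft = P_hyd/η = 28.18/0.85 = 33.15 kW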